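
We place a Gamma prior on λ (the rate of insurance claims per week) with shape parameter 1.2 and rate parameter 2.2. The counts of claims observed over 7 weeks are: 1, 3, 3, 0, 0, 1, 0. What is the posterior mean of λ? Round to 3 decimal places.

Total count ∑xᵢ = 8 over n = 7 weeks.
Gamma is conjugate to the Poisson likelihood: posterior is Gamma(shape = 1.2+8 = 9.2, rate = 2.2+7 = 9.2).
Posterior mean = shape/rate = 9.2/9.2 = 1.000.

Posterior mean ≈ 1.000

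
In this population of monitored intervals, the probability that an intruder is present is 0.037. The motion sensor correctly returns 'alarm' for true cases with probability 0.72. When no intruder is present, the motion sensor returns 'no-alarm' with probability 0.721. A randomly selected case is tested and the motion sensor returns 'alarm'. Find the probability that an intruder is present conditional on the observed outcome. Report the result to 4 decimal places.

P(H | E) ≈ 0.0902

Let H be the event that an intruder is present. P(H) = 0.037, so P(¬H) = 0.963. With E the 'alarm' result, P(E|H) = 0.72 and P(E|¬H) = 0.279.
P(E) = 0.72·0.037 + 0.279·0.963 = 0.026640 + 0.26868 = 0.29532.
By Bayes' theorem, P(H|E) = 0.026640 / 0.29532 = 0.0902.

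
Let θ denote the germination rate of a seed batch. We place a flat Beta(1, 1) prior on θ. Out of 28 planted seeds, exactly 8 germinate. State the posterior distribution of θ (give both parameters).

Posterior: Beta(9, 21)

Observing 8 successes and 20 failures updates Beta(1, 1) by adding the success and failure counts to the two shape parameters: α = 1+8 = 9, β = 1+20 = 21.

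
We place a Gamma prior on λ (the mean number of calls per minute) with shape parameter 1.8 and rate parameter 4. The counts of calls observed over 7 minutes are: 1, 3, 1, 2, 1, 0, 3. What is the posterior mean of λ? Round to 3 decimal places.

Posterior mean ≈ 1.164

Total count ∑xᵢ = 11 over n = 7 minutes.
Gamma is conjugate to the Poisson likelihood: posterior is Gamma(shape = 1.8+11 = 12.8, rate = 4+7 = 11).
Posterior mean = shape/rate = 12.8/11 = 1.164.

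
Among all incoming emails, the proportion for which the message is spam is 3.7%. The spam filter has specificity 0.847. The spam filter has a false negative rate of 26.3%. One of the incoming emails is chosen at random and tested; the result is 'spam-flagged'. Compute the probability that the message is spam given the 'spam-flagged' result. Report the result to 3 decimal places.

P(H | E) ≈ 0.156

Let H be the event that the message is spam. P(H) = 0.037, so P(¬H) = 0.963. With E the 'spam-flagged' result, P(E|H) = 0.737 and P(E|¬H) = 0.153.
P(E) = 0.737·0.037 + 0.153·0.963 = 0.027269 + 0.14734 = 0.17461.
By Bayes' theorem, P(H|E) = 0.027269 / 0.17461 = 0.156.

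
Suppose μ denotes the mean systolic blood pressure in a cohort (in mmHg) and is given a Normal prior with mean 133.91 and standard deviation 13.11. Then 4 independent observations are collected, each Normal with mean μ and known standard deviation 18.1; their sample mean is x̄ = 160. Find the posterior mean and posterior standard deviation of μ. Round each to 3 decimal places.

Prior precision 1/τ₀² = 1/13.11² = 0.00581828; data precision n/σ² = 4/18.1² = 0.0122096.
Posterior precision = 0.00581828 + 0.0122096 = 0.0180279, giving posterior SD = 1/√0.0180279 = 7.448.
Posterior mean = (0.00581828·133.91 + 0.0122096·160) / 0.0180279 = 151.580.

Posterior mean ≈ 151.580; posterior SD ≈ 7.448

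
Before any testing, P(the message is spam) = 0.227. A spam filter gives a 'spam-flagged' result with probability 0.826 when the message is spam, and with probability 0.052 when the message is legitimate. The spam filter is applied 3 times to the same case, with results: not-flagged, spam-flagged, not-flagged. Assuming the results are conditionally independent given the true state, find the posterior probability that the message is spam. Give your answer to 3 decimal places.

With H the event that the message is spam, the joint likelihood of the observed sequence is P(data|H) = 0.174·0.826·0.174 = 0.025008 and P(data|¬H) = 0.948·0.052·0.948 = 0.046733.
Bayes: P(H|data) = 0.227·0.025008 / (0.227·0.025008 + 0.773·0.046733) = 0.0056768/0.041801 = 0.1358.

Posterior P(H) ≈ 0.136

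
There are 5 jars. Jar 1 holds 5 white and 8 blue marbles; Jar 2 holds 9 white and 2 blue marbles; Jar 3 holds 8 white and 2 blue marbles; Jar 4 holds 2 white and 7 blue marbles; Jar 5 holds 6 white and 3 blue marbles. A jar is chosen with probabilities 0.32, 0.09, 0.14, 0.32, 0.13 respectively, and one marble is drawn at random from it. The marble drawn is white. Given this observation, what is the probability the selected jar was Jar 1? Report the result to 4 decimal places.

Posterior probability ≈ 0.2638

Tabulate prior·likelihood by source: [1] prior 0.32, lik 0.3846, product 0.1231; [2] prior 0.09, lik 0.8182, product 0.07364; [3] prior 0.14, lik 0.8, product 0.1120; [4] prior 0.32, lik 0.2222, product 0.07111; [5] prior 0.13, lik 0.6667, product 0.08667.
Normalizing constant = 0.46649; the posterior for Jar 1 is its product over the sum, 0.1231/0.46649 = 0.2638.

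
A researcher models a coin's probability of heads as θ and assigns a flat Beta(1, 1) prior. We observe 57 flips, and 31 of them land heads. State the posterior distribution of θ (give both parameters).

The binomial likelihood is conjugate to the Beta prior: with 31 successes and 26 failures, the posterior is Beta(1+31, 1+26) = Beta(32, 27).

Posterior: Beta(32, 27)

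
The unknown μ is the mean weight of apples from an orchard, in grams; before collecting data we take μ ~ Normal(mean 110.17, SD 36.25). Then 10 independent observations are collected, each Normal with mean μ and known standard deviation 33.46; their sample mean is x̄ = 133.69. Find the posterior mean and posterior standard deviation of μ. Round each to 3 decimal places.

Posterior mean ≈ 131.843; posterior SD ≈ 10.157

Prior precision 1/τ₀² = 1/36.25² = 0.00076100; data precision n/σ² = 10/33.46² = 0.00893199.
Posterior precision = 0.00076100 + 0.00893199 = 0.00969299, giving posterior SD = 1/√0.00969299 = 10.157.
Posterior mean = (0.00076100·110.17 + 0.00893199·133.69) / 0.00969299 = 131.843.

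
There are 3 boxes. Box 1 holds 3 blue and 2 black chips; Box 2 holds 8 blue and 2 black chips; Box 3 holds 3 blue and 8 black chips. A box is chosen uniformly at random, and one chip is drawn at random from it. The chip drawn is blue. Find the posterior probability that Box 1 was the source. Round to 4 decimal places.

Posterior probability ≈ 0.3587

Tabulate prior·likelihood by source: [1] prior 0.333333, lik 0.6, product 0.2000; [2] prior 0.333333, lik 0.8, product 0.2667; [3] prior 0.333333, lik 0.2727, product 0.09091.
Normalizing constant = 0.55758; the posterior for Box 1 is its product over the sum, 0.2000/0.55758 = 0.3587.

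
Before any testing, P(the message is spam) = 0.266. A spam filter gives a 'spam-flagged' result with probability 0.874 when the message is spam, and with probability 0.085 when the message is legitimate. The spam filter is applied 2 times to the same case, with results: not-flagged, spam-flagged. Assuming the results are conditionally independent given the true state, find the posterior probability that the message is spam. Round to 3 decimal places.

Posterior P(H) ≈ 0.339

With H the event that the message is spam, the joint likelihood of the observed sequence is P(data|H) = 0.126·0.874 = 0.11012 and P(data|¬H) = 0.915·0.085 = 0.077775.
Bayes: P(H|data) = 0.266·0.11012 / (0.266·0.11012 + 0.734·0.077775) = 0.029293/0.086380 = 0.3391.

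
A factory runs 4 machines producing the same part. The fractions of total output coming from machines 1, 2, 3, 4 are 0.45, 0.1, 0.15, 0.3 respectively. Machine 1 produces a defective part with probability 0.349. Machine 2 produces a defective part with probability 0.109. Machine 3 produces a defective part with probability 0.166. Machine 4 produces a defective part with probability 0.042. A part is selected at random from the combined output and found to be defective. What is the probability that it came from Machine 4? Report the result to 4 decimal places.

P(defective|M1) = 0.349; P(defective|M2) = 0.109; P(defective|M3) = 0.166; P(defective|M4) = 0.042.
Prior × likelihood for each source: 0.45·0.349=0.1570, 0.1·0.109=0.01090, 0.15·0.166=0.02490, 0.3·0.042=0.01260. Summing gives P(defective) = 0.20545.
P(Machine 4 | defective) = 0.01260 / 0.20545 = 0.0613.

Posterior probability ≈ 0.0613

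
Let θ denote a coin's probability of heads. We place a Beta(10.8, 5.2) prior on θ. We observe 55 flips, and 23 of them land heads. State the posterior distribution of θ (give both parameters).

The binomial likelihood is conjugate to the Beta prior: with 23 successes and 32 failures, the posterior is Beta(10.8+23, 5.2+32) = Beta(33.8, 37.2).

Posterior: Beta(33.8, 37.2)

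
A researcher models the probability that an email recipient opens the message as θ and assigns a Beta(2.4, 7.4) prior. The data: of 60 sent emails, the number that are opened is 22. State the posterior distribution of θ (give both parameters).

Posterior: Beta(24.4, 45.4)

The binomial likelihood is conjugate to the Beta prior: with 22 successes and 38 failures, the posterior is Beta(2.4+22, 7.4+38) = Beta(24.4, 45.4).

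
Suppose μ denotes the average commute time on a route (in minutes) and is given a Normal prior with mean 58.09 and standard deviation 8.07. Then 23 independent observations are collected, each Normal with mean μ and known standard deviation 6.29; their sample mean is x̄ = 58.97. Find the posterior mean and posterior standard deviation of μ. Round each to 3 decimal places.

Prior precision 1/τ₀² = 1/8.07² = 0.0153551; data precision n/σ² = 23/6.29² = 0.581335.
Posterior precision = 0.0153551 + 0.581335 = 0.596690, giving posterior SD = 1/√0.596690 = 1.295.
Posterior mean = (0.0153551·58.09 + 0.581335·58.97) / 0.596690 = 58.947.

Posterior mean ≈ 58.947; posterior SD ≈ 1.295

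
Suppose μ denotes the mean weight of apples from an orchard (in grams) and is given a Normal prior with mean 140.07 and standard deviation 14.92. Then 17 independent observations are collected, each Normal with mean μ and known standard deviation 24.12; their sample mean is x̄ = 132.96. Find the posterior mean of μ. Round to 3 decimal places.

Posterior mean ≈ 133.907

With known σ, the Normal prior is conjugate. Weight on the data is w = (n/σ²)/(n/σ² + 1/τ₀²) = 0.0292209/(0.0292209+0.00449223) = 0.86675.
Posterior mean = w·x̄ + (1−w)·μ₀ = 0.86675·132.96 + 0.13325·140.07 = 133.907.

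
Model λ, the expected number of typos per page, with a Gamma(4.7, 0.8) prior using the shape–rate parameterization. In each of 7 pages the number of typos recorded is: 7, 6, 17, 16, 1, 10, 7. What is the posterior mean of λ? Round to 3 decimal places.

Total count ∑xᵢ = 64 over n = 7 pages.
Gamma is conjugate to the Poisson likelihood: posterior is Gamma(shape = 4.7+64 = 68.7, rate = 0.8+7 = 7.8).
E[λ | data] = 68.7/7.8 = 8.808.

Posterior mean ≈ 8.808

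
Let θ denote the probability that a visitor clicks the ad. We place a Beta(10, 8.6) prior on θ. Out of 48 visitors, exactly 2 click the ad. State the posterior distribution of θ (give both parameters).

Posterior: Beta(12, 54.6)

The binomial likelihood is conjugate to the Beta prior: with 2 successes and 46 failures, the posterior is Beta(10+2, 8.6+46) = Beta(12, 54.6).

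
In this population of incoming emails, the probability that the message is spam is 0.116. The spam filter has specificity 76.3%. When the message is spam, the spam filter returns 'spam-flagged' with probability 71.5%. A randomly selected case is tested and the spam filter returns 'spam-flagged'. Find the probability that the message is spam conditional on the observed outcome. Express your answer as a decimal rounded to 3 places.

Write H for 'the message is spam'. Prior odds H:¬H = 0.116/0.884 = 0.13122. For the 'spam-flagged' outcome, the likelihood ratio is 0.715/0.237 = 3.0169.
Posterior odds = 0.13122 × 3.0169 = 0.39588, so P(H|E) = 0.39588/(1+0.39588) = 0.284.

P(H | E) ≈ 0.284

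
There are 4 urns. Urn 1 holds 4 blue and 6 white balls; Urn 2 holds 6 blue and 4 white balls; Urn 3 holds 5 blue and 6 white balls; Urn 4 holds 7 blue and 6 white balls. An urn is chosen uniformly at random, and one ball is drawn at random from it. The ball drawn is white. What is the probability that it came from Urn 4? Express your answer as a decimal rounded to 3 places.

P(white|Urn 1) = 0.6; P(white|Urn 2) = 0.4; P(white|Urn 3) = 0.5455; P(white|Urn 4) = 0.4615.
Prior × likelihood for each source: 0.25·0.6=0.1500, 0.25·0.4=0.1000, 0.25·0.5455=0.1364, 0.25·0.4615=0.1154. Summing gives P(white) = 0.50175.
P(Urn 4 | white) = 0.1154 / 0.50175 = 0.230.

Posterior probability ≈ 0.230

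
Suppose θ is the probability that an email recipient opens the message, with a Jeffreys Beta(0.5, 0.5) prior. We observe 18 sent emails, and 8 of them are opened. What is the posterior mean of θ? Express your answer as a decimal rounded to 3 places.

Posterior mean ≈ 0.447

Observing 8 successes and 10 failures updates Beta(0.5, 0.5) by adding the success and failure counts to the two shape parameters: α = 0.5+8 = 8.5, β = 0.5+10 = 10.5.
E[θ | data] = 8.5/(8.5+10.5) = 0.447.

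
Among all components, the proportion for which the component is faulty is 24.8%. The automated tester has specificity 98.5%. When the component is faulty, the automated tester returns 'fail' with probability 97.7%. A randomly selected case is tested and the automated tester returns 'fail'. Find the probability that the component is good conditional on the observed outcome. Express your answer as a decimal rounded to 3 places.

P(¬H | E) ≈ 0.044

Write H for 'the component is faulty'. Prior odds H:¬H = 0.248/0.752 = 0.32979. For the 'fail' outcome, the likelihood ratio is 0.977/0.015 = 65.133.
Posterior odds = 0.32979 × 65.133 = 21.480, so P(H|E) = 21.480/(1+21.480) = 0.956. Then P(¬H|E) = 1 − 0.956 = 0.044.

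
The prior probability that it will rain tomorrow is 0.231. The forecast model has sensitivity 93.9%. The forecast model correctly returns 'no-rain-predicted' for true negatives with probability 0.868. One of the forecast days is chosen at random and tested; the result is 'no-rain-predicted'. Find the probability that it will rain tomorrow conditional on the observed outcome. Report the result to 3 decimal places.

Let H be the event that it will rain tomorrow. P(H) = 0.231, so P(¬H) = 0.769. With E the 'no-rain-predicted' result, P(E|H) = 0.061 and P(E|¬H) = 0.868.
P(E) = 0.061·0.231 + 0.868·0.769 = 0.014091 + 0.66749 = 0.68158.
By Bayes' theorem, P(H|E) = 0.014091 / 0.68158 = 0.021.

P(H | E) ≈ 0.021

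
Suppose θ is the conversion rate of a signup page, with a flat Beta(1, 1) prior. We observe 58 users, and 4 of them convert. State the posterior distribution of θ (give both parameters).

Observing 4 successes and 54 failures updates Beta(1, 1) by adding the success and failure counts to the two shape parameters: α = 1+4 = 5, β = 1+54 = 55.

Posterior: Beta(5, 55)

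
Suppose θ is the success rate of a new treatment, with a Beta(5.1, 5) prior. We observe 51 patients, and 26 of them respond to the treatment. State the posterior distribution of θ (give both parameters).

Posterior: Beta(31.1, 30)

The binomial likelihood is conjugate to the Beta prior: with 26 successes and 25 failures, the posterior is Beta(5.1+26, 5+25) = Beta(31.1, 30).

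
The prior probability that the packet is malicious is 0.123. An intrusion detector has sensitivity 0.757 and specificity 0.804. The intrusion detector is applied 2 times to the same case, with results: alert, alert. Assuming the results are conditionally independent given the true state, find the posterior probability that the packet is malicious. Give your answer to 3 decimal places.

Posterior P(H) ≈ 0.677

Let H be the event that the packet is malicious; start with P(H) = 0.123. P('alert'|H) = 0.757, P('alert'|¬H) = 0.196.
Update on result 1 ('alert'): P(H) ← 0.757·0.1230 / (0.757·0.1230 + 0.196·0.8770) = 0.093111/0.26500 = 0.3514.
Update on result 2 ('alert'): P(H) ← 0.757·0.3514 / (0.757·0.3514 + 0.196·0.6486) = 0.26598/0.39311 = 0.6766.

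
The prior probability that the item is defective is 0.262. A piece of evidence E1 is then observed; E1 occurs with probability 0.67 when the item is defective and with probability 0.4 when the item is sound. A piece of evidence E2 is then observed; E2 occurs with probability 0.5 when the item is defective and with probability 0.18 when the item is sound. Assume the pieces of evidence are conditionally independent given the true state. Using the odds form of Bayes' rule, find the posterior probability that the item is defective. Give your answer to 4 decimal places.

Posterior probability ≈ 0.6229

Prior odds = 0.262/(1−0.262) = 0.35501.
Likelihood ratio for E1 = 0.67/0.4 = 1.6750.
Likelihood ratio for E2 = 0.5/0.18 = 2.7778.
Posterior odds = prior odds × LR₁ × LR₂ = 1.6518.
Posterior probability = odds/(1+odds) = 1.6518/2.6518 = 0.6229.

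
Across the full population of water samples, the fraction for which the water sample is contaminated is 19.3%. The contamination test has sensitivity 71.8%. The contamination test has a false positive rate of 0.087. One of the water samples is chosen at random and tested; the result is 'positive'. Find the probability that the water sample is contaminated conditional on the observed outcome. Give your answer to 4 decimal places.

Write H for 'the water sample is contaminated'. Prior odds H:¬H = 0.193/0.807 = 0.23916. For the 'positive' outcome, the likelihood ratio is 0.718/0.087 = 8.2529.
Posterior odds = 0.23916 × 8.2529 = 1.9737, so P(H|E) = 1.9737/(1+1.9737) = 0.6637.

P(H | E) ≈ 0.6637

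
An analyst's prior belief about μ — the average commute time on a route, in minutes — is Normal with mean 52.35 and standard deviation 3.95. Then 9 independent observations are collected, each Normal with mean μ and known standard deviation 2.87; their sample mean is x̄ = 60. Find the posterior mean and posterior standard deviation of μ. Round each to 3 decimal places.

Prior precision 1/τ₀² = 1/3.95² = 0.0640923; data precision n/σ² = 9/2.87² = 1.09264.
Posterior precision = 0.0640923 + 1.09264 = 1.15674, giving posterior SD = 1/√1.15674 = 0.930.
Posterior mean = (0.0640923·52.35 + 1.09264·60) / 1.15674 = 59.576.

Posterior mean ≈ 59.576; posterior SD ≈ 0.930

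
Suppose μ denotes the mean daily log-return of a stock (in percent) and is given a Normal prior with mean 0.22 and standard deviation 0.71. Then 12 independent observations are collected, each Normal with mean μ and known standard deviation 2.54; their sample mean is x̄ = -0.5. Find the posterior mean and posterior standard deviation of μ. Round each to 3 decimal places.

Posterior mean ≈ -0.128; posterior SD ≈ 0.510

Prior precision 1/τ₀² = 1/0.71² = 1.98373; data precision n/σ² = 12/2.54² = 1.86000.
Posterior precision = 1.98373 + 1.86000 = 3.84374, giving posterior SD = 1/√3.84374 = 0.510.
Posterior mean = (1.98373·0.22 + 1.86000·-0.5) / 3.84374 = -0.128.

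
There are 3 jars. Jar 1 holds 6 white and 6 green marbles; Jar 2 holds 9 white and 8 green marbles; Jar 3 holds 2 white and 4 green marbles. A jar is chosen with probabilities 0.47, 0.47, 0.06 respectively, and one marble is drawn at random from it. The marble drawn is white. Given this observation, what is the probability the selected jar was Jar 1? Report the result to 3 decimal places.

P(white|Jar 1) = 0.5; P(white|Jar 2) = 0.5294; P(white|Jar 3) = 0.3333.
Prior × likelihood for each source: 0.47·0.5=0.2350, 0.47·0.5294=0.2488, 0.06·0.3333=0.02000. Summing gives P(white) = 0.50382.
P(Jar 1 | white) = 0.2350 / 0.50382 = 0.466.

Posterior probability ≈ 0.466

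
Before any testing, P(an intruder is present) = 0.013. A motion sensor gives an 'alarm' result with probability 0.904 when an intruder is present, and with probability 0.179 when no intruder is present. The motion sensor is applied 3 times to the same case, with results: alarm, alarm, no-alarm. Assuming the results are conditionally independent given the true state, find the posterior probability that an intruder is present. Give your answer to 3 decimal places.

Posterior P(H) ≈ 0.038

With H the event that an intruder is present, the joint likelihood of the observed sequence is P(data|H) = 0.904·0.904·0.096 = 0.078453 and P(data|¬H) = 0.179·0.179·0.821 = 0.026306.
Bayes: P(H|data) = 0.013·0.078453 / (0.013·0.078453 + 0.987·0.026306) = 0.0010199/0.026984 = 0.0378.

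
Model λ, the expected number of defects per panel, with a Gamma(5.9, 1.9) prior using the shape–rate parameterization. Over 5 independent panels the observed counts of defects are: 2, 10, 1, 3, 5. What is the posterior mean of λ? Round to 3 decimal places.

Posterior mean ≈ 3.899

Total count ∑xᵢ = 21 over n = 5 panels.
Gamma is conjugate to the Poisson likelihood: posterior is Gamma(shape = 5.9+21 = 26.9, rate = 1.9+5 = 6.9).
E[λ | data] = 26.9/6.9 = 3.899.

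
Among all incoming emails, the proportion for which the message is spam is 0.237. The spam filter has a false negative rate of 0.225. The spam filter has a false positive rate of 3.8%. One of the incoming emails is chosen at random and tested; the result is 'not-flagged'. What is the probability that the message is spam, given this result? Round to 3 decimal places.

P(H | E) ≈ 0.068

Let H be the event that the message is spam. P(H) = 0.237, so P(¬H) = 0.763. With E the 'not-flagged' result, P(E|H) = 0.225 and P(E|¬H) = 0.962.
P(E) = 0.225·0.237 + 0.962·0.763 = 0.053325 + 0.73401 = 0.78733.
By Bayes' theorem, P(H|E) = 0.053325 / 0.78733 = 0.068.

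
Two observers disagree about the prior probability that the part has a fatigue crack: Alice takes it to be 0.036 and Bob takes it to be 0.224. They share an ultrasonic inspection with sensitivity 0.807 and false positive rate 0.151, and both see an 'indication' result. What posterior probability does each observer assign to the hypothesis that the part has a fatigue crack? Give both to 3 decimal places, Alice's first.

P('+'|H) = 0.807, P('+'|¬H) = 0.151.
Alice: numerator 0.807·0.036 = 0.029052; evidence = 0.029052+0.151·0.964 = 0.17462; posterior = 0.166.
Bob: numerator 0.807·0.224 = 0.18077; evidence = 0.18077+0.151·0.776 = 0.29794; posterior = 0.607.

Alice: 0.166; Bob: 0.607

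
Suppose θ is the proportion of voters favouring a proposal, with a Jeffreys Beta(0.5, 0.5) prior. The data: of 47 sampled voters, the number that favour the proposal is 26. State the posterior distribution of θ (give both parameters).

Posterior: Beta(26.5, 21.5)

The binomial likelihood is conjugate to the Beta prior: with 26 successes and 21 failures, the posterior is Beta(0.5+26, 0.5+21) = Beta(26.5, 21.5).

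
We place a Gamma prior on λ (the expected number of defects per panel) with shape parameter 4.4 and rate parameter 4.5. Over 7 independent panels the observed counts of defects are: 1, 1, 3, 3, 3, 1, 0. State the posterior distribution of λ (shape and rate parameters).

Posterior: Gamma(shape=16.4, rate=11.5)

Total count ∑xᵢ = 12 over n = 7 panels.
Gamma is conjugate to the Poisson likelihood: posterior is Gamma(shape = 4.4+12 = 16.4, rate = 4.5+7 = 11.5).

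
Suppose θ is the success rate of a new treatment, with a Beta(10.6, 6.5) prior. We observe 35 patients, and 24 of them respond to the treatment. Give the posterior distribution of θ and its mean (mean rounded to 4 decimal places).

The binomial likelihood is conjugate to the Beta prior: with 24 successes and 11 failures, the posterior is Beta(10.6+24, 6.5+11) = Beta(34.6, 17.5).
E[θ | data] = 34.6/(34.6+17.5) = 0.6641.

Posterior: Beta(34.6, 17.5); mean ≈ 0.6641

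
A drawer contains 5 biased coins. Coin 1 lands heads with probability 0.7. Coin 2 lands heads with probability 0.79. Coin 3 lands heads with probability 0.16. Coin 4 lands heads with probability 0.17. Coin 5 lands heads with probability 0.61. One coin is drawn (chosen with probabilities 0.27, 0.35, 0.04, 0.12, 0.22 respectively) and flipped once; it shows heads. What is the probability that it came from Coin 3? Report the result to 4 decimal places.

Tabulate prior·likelihood by source: [1] prior 0.27, lik 0.7, product 0.1890; [2] prior 0.35, lik 0.79, product 0.2765; [3] prior 0.04, lik 0.16, product 0.006400; [4] prior 0.12, lik 0.17, product 0.02040; [5] prior 0.22, lik 0.61, product 0.1342.
Normalizing constant = 0.62650; the posterior for Coin 3 is its product over the sum, 0.006400/0.62650 = 0.0102.

Posterior probability ≈ 0.0102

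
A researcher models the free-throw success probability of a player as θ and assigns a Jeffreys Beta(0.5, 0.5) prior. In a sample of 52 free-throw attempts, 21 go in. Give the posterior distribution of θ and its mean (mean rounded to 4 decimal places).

Posterior: Beta(21.5, 31.5); mean ≈ 0.4057

Observing 21 successes and 31 failures updates Beta(0.5, 0.5) by adding the success and failure counts to the two shape parameters: α = 0.5+21 = 21.5, β = 0.5+31 = 31.5.
Posterior mean = α/(α+β) = 21.5/53 = 0.4057.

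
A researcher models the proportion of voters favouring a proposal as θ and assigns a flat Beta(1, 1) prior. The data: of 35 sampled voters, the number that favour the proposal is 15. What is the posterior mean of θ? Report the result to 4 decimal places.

Posterior mean ≈ 0.4324

Observing 15 successes and 20 failures updates Beta(1, 1) by adding the success and failure counts to the two shape parameters: α = 1+15 = 16, β = 1+20 = 21.
E[θ | data] = 16/(16+21) = 0.4324.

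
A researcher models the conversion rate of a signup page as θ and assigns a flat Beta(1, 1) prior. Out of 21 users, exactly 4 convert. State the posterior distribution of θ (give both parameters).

Posterior: Beta(5, 18)

The binomial likelihood is conjugate to the Beta prior: with 4 successes and 17 failures, the posterior is Beta(1+4, 1+17) = Beta(5, 18).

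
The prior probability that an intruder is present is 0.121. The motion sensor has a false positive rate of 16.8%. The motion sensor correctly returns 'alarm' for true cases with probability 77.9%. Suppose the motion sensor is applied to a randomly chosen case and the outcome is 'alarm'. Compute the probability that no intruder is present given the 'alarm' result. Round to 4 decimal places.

P(¬H | E) ≈ 0.6104

Let H be the event that an intruder is present. P(H) = 0.121, so P(¬H) = 0.879. With E the 'alarm' result, P(E|H) = 0.779 and P(E|¬H) = 0.168.
P(E) = 0.779·0.121 + 0.168·0.879 = 0.094259 + 0.14767 = 0.24193.
By Bayes' theorem, P(H|E) = 0.094259 / 0.24193 = 0.3896. Hence P(¬H|E) = 1 − 0.3896 = 0.6104.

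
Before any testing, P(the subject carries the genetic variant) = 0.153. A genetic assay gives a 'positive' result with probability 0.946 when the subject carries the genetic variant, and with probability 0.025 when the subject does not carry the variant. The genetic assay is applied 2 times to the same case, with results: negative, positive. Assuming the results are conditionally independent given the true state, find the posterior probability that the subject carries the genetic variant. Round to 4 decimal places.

Let H be the event that the subject carries the genetic variant; start with P(H) = 0.153. P('positive'|H) = 0.946, P('positive'|¬H) = 0.025.
Update on result 1 ('negative'): P(H) ← 0.054·0.1530 / (0.054·0.1530 + 0.975·0.8470) = 0.0082620/0.83409 = 0.0099.
Update on result 2 ('positive'): P(H) ← 0.946·0.0099 / (0.946·0.0099 + 0.025·0.9901) = 0.0093705/0.034123 = 0.2746.

Posterior P(H) ≈ 0.2746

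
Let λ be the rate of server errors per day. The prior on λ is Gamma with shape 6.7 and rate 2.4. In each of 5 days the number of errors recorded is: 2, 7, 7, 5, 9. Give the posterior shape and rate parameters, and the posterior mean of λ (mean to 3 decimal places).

Posterior: Gamma(shape=36.7, rate=7.4); mean ≈ 4.959

Total count ∑xᵢ = 30 over n = 5 days.
Gamma is conjugate to the Poisson likelihood: posterior is Gamma(shape = 6.7+30 = 36.7, rate = 2.4+5 = 7.4).
Posterior mean = shape/rate = 36.7/7.4 = 4.959.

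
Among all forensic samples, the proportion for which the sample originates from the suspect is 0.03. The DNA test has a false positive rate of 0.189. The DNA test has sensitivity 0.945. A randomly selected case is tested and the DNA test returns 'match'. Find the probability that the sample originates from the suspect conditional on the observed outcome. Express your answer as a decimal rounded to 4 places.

P(H | E) ≈ 0.1339

Let H be the event that the sample originates from the suspect. P(H) = 0.03, so P(¬H) = 0.97. With E the 'match' result, P(E|H) = 0.945 and P(E|¬H) = 0.189.
P(E) = 0.945·0.03 + 0.189·0.97 = 0.028350 + 0.18333 = 0.21168.
By Bayes' theorem, P(H|E) = 0.028350 / 0.21168 = 0.1339.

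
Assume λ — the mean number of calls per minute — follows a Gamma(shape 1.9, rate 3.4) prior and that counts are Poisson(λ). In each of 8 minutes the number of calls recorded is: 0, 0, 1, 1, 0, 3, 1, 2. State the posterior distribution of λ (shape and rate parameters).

Total count ∑xᵢ = 8 over n = 8 minutes.
Gamma is conjugate to the Poisson likelihood: posterior is Gamma(shape = 1.9+8 = 9.9, rate = 3.4+8 = 11.4).

Posterior: Gamma(shape=9.9, rate=11.4)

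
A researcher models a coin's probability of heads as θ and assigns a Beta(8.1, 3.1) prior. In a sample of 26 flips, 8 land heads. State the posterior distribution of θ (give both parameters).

The binomial likelihood is conjugate to the Beta prior: with 8 successes and 18 failures, the posterior is Beta(8.1+8, 3.1+18) = Beta(16.1, 21.1).

Posterior: Beta(16.1, 21.1)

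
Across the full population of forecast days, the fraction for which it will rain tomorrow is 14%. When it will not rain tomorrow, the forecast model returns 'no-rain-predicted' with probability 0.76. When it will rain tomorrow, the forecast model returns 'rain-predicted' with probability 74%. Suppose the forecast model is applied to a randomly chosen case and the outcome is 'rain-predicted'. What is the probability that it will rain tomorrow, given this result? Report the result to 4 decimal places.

Let H be the event that it will rain tomorrow. P(H) = 0.14, so P(¬H) = 0.86. With E the 'rain-predicted' result, P(E|H) = 0.74 and P(E|¬H) = 0.24.
P(E) = 0.74·0.14 + 0.24·0.86 = 0.10360 + 0.20640 = 0.31000.
By Bayes' theorem, P(H|E) = 0.10360 / 0.31000 = 0.3342.

P(H | E) ≈ 0.3342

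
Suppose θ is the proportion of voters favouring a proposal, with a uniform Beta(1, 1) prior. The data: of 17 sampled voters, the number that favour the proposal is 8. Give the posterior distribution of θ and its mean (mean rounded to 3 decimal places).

Posterior: Beta(9, 10); mean ≈ 0.474

Observing 8 successes and 9 failures updates Beta(1, 1) by adding the success and failure counts to the two shape parameters: α = 1+8 = 9, β = 1+9 = 10.
Posterior mean = α/(α+β) = 9/19 = 0.474.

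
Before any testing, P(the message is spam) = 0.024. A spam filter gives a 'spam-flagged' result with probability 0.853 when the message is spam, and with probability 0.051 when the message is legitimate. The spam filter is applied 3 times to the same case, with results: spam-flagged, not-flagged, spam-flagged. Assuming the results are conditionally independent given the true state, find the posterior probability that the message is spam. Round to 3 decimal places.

With H the event that the message is spam, the joint likelihood of the observed sequence is P(data|H) = 0.853·0.147·0.853 = 0.10696 and P(data|¬H) = 0.051·0.949·0.051 = 0.0024683.
Bayes: P(H|data) = 0.024·0.10696 / (0.024·0.10696 + 0.976·0.0024683) = 0.0025670/0.0049761 = 0.5159.

Posterior P(H) ≈ 0.516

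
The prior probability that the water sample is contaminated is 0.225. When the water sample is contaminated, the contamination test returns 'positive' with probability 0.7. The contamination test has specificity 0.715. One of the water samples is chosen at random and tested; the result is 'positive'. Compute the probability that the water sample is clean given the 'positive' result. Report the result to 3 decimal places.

P(¬H | E) ≈ 0.584

Write H for 'the water sample is contaminated'. Prior odds H:¬H = 0.225/0.775 = 0.29032. For the 'positive' outcome, the likelihood ratio is 0.7/0.285 = 2.4561.
Posterior odds = 0.29032 × 2.4561 = 0.71307, so P(H|E) = 0.71307/(1+0.71307) = 0.416. Then P(¬H|E) = 1 − 0.416 = 0.584.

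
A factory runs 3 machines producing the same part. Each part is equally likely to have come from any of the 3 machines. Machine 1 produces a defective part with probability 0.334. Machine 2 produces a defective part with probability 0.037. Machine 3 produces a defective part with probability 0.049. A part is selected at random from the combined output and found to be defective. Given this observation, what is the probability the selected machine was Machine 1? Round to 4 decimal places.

Posterior probability ≈ 0.7952

P(defective|M1) = 0.334; P(defective|M2) = 0.037; P(defective|M3) = 0.049.
Prior × likelihood for each source: 0.333333·0.334=0.1113, 0.333333·0.037=0.01233, 0.333333·0.049=0.01633. Summing gives P(defective) = 0.14000.
P(Machine 1 | defective) = 0.1113 / 0.14000 = 0.7952.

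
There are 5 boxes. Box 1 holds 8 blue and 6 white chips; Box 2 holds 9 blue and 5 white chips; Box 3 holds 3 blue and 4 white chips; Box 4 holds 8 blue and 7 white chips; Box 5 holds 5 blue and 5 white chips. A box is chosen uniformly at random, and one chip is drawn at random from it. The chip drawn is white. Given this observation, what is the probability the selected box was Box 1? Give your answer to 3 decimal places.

Posterior probability ≈ 0.184

P(white|Box 1) = 0.4286; P(white|Box 2) = 0.3571; P(white|Box 3) = 0.5714; P(white|Box 4) = 0.4667; P(white|Box 5) = 0.5.
Prior × likelihood for each source: 0.2·0.4286=0.08571, 0.2·0.3571=0.07143, 0.2·0.5714=0.1143, 0.2·0.4667=0.09333, 0.2·0.5=0.1000. Summing gives P(white) = 0.46476.
P(Box 1 | white) = 0.08571 / 0.46476 = 0.184.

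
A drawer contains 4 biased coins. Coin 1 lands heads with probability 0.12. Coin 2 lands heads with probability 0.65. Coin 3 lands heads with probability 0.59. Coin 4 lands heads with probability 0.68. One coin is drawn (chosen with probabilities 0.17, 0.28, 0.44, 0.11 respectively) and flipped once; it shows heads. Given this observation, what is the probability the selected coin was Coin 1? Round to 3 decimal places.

Posterior probability ≈ 0.038

P(heads|C1) = 0.12; P(heads|C2) = 0.65; P(heads|C3) = 0.59; P(heads|C4) = 0.68.
Prior × likelihood for each source: 0.17·0.12=0.02040, 0.28·0.65=0.1820, 0.44·0.59=0.2596, 0.11·0.68=0.07480. Summing gives P(heads) = 0.53680.
P(Coin 1 | heads) = 0.02040 / 0.53680 = 0.038.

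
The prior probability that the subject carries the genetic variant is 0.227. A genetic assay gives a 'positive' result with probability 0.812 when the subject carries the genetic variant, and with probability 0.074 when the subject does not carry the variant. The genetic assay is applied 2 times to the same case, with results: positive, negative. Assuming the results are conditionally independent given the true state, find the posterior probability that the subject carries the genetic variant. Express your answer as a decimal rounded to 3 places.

Posterior P(H) ≈ 0.395

With H the event that the subject carries the genetic variant, the joint likelihood of the observed sequence is P(data|H) = 0.812·0.188 = 0.15266 and P(data|¬H) = 0.074·0.926 = 0.068524.
Bayes: P(H|data) = 0.227·0.15266 / (0.227·0.15266 + 0.773·0.068524) = 0.034653/0.087622 = 0.3955.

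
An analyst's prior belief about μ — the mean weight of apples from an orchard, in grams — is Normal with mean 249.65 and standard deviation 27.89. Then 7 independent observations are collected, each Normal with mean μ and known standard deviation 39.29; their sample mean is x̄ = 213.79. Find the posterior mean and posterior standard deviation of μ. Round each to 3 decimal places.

Posterior mean ≈ 221.711; posterior SD ≈ 13.108

With known σ, the Normal prior is conjugate. Weight on the data is w = (n/σ²)/(n/σ² + 1/τ₀²) = 0.00453455/(0.00453455+0.00128559) = 0.77911.
Posterior mean = w·x̄ + (1−w)·μ₀ = 0.77911·213.79 + 0.22089·249.65 = 221.711. Posterior variance = 1/(0.00453455+0.00128559) = 171.817, so SD = 13.108.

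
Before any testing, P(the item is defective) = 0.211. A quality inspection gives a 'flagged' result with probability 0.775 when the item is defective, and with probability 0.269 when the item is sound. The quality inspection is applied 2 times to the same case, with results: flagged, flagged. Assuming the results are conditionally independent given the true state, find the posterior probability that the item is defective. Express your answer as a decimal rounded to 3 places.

Let H be the event that the item is defective; start with P(H) = 0.211. P('flagged'|H) = 0.775, P('flagged'|¬H) = 0.269.
Update on result 1 ('flagged'): P(H) ← 0.775·0.2110 / (0.775·0.2110 + 0.269·0.7890) = 0.16353/0.37577 = 0.4352.
Update on result 2 ('flagged'): P(H) ← 0.775·0.4352 / (0.775·0.4352 + 0.269·0.5648) = 0.33726/0.48920 = 0.6894.

Posterior P(H) ≈ 0.689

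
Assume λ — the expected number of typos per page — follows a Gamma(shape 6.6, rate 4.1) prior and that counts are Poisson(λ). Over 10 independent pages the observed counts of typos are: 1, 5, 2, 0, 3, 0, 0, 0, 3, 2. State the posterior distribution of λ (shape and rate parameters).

Total count ∑xᵢ = 16 over n = 10 pages.
Gamma is conjugate to the Poisson likelihood: posterior is Gamma(shape = 6.6+16 = 22.6, rate = 4.1+10 = 14.1).

Posterior: Gamma(shape=22.6, rate=14.1)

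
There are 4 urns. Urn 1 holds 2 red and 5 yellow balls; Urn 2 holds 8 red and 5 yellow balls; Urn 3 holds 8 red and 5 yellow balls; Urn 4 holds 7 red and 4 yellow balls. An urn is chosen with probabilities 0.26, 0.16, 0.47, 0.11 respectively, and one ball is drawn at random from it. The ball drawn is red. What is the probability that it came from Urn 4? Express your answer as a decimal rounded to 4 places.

Posterior probability ≈ 0.1316

Tabulate prior·likelihood by source: [1] prior 0.26, lik 0.2857, product 0.07429; [2] prior 0.16, lik 0.6154, product 0.09846; [3] prior 0.47, lik 0.6154, product 0.2892; [4] prior 0.11, lik 0.6364, product 0.07000.
Normalizing constant = 0.53198; the posterior for Urn 4 is its product over the sum, 0.07000/0.53198 = 0.1316.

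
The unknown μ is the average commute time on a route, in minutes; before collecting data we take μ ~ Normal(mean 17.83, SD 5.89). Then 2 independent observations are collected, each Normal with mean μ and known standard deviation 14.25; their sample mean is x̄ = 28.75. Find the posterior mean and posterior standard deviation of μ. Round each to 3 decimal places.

With known σ, the Normal prior is conjugate. Weight on the data is w = (n/σ²)/(n/σ² + 1/τ₀²) = 0.00984918/(0.00984918+0.0288250) = 0.25467.
Posterior mean = w·x̄ + (1−w)·μ₀ = 0.25467·28.75 + 0.74533·17.83 = 20.611. Posterior variance = 1/(0.00984918+0.0288250) = 25.8570, so SD = 5.085.

Posterior mean ≈ 20.611; posterior SD ≈ 5.085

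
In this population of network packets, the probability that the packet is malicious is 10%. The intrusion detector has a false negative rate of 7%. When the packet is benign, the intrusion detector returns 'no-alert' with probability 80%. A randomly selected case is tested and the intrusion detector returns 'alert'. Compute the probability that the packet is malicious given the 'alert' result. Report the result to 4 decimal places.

Let H be the event that the packet is malicious. P(H) = 0.1, so P(¬H) = 0.9. With E the 'alert' result, P(E|H) = 0.93 and P(E|¬H) = 0.2.
P(E) = 0.93·0.1 + 0.2·0.9 = 0.093000 + 0.18000 = 0.27300.
By Bayes' theorem, P(H|E) = 0.093000 / 0.27300 = 0.3407.

P(H | E) ≈ 0.3407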